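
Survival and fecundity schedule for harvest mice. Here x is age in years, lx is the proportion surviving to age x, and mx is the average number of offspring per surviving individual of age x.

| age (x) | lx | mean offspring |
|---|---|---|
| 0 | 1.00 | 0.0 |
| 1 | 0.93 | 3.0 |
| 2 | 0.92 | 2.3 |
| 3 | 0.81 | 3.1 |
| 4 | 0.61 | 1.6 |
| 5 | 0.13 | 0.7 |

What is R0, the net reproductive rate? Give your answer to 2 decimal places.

lx·mx by age: 0, 2.79, 2.116, 2.511, 0.976, 0.091
R0 = Σ lx·mx = 8.484 → 8.48

8.48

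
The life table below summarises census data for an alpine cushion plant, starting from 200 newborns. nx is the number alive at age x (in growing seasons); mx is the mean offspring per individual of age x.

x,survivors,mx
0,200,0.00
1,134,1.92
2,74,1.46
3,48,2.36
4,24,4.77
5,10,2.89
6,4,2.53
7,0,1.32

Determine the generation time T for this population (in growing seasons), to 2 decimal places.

2.34

lx = nx/n0 = nx/200: 1, 0.67, 0.37, 0.24, 0.12, 0.05, 0.02, 0
lx·mx: 0, 1.2864, 0.5402, 0.5664, 0.5724, 0.1445, 0.0506, 0 → R0 = 3.1605
x·lx·mx: 0, 1.2864, 1.0804, 1.6992, 2.2896, 0.7225, 0.3036, 0 → Σ = 7.3817
T = 7.3817 / 3.1605 = 2.335611… → 2.34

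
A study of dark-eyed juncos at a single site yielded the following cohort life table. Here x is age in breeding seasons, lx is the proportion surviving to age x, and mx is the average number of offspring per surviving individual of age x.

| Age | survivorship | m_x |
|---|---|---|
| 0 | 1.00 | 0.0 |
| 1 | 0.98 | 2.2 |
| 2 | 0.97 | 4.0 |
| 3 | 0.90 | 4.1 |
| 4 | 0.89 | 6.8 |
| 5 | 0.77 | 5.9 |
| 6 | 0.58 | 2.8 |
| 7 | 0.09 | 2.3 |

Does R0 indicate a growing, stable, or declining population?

growing

R0 = Σ lx·mx = 0 + 2.156 + 3.88 + 3.69 + 6.052 + 4.543 + 1.624 + 0.207 = 22.152
R0 > 1, so the population is growing.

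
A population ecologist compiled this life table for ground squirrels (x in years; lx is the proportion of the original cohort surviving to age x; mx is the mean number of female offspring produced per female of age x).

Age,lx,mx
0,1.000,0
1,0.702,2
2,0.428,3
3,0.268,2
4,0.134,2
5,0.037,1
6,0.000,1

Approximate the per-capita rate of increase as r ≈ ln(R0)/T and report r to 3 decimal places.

0.651

R0 = Σ lx·mx = 0 + 1.404 + 1.284 + 0.536 + 0.268 + 0.037 + 0 = 3.529
Σ x·lx·mx = 6.837; T = 6.837/3.529 = 1.93738…
r ≈ ln(R0)/T = ln(3.529)/1.93738… = 0.65089… → 0.651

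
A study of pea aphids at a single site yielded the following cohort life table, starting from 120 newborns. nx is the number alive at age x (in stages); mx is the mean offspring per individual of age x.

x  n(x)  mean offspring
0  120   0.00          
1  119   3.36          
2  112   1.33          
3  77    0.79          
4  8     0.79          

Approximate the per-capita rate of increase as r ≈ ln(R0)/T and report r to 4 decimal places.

1.1126

lx = nx/n0 = nx/120: 1, 0.99167…, 0.93333…, 0.64167…, 0.06667…
R0 = Σ lx·mx = 0 + 3.332… + 1.24133… + 0.50692… + 0.05267… = 5.132917…
Σ x·lx·mx = 7.546083…; T = 7.546083…/5.132917… = 1.47014…
r ≈ ln(R0)/T = ln(5.132917…)/1.47014… = 1.112601… → 1.1126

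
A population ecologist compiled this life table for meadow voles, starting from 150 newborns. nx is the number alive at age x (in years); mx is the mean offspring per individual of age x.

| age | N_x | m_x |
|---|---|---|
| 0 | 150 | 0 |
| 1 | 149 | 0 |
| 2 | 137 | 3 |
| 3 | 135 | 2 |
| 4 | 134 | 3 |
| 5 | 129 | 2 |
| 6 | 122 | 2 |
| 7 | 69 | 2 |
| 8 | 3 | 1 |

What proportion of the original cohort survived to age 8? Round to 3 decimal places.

l_8 = n_8/n_0 = 3/150 = 0.02 → 0.020

0.020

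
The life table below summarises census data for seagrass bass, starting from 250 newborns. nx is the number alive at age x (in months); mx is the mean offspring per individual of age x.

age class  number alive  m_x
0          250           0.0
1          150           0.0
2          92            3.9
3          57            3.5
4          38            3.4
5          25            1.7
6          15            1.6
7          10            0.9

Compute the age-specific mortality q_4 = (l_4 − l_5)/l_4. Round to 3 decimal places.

0.342

lx = nx/n0 = nx/250: 1, 0.6, 0.368, 0.228, 0.152, 0.1, 0.06, 0.04
q_4 = (l_4 − l_5) / l_4 = (0.152 − 0.1) / 0.152
     = 0.052 / 0.152 = 0.342105… → 0.342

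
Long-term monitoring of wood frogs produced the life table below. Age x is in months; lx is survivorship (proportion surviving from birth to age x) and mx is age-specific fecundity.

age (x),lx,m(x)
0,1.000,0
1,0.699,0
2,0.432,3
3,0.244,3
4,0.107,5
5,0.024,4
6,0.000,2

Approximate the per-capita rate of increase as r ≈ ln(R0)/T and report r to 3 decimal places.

R0 = Σ lx·mx = 0 + 0 + 1.296 + 0.732 + 0.535 + 0.096 + 0 = 2.659
Σ x·lx·mx = 7.408; T = 7.408/2.659 = 2.78601…
r ≈ ln(R0)/T = ln(2.659)/2.78601… = 0.35102… → 0.351

0.351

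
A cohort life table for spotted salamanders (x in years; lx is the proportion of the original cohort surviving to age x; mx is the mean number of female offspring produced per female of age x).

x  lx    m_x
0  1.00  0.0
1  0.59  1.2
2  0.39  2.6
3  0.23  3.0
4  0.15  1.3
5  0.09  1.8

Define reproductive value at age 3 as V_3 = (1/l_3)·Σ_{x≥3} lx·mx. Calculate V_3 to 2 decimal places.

4.55

lx·mx for x ≥ 3: 0.69, 0.195, 0.162 → sum = 1.047
V_3 = 1.047 / l_3 = 1.047 / 0.23 = 4.552174… → 4.55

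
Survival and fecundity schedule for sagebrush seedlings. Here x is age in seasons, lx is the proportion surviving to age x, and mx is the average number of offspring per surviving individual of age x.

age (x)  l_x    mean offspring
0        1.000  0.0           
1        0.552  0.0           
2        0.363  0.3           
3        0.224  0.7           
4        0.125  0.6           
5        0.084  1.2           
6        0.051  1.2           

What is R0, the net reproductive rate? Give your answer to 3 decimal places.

lx·mx by age: 0, 0, 0.1089, 0.1568, 0.075, 0.1008, 0.0612
R0 = Σ lx·mx = 0.5027 → 0.503

0.503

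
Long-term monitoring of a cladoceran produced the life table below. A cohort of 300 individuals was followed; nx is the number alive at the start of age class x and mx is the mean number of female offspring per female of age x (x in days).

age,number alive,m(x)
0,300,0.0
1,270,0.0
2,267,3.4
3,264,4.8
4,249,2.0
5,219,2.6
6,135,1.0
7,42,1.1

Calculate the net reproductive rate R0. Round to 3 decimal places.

lx = nx/n0 = nx/300: 1, 0.9, 0.89, 0.88, 0.83, 0.73, 0.45, 0.14
lx·mx by age: 0, 0, 3.026, 4.224, 1.66, 1.898, 0.45, 0.154
R0 = Σ lx·mx = 11.412 → 11.412

11.412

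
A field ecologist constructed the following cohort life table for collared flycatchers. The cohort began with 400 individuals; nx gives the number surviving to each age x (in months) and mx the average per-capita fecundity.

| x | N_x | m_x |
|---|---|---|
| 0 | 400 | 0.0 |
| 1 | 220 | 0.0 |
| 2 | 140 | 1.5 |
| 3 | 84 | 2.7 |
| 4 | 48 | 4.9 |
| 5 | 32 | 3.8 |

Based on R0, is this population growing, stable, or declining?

growing

lx = nx/n0 = nx/400: 1, 0.55, 0.35, 0.21, 0.12, 0.08
R0 = Σ lx·mx = 0 + 0 + 0.525 + 0.567 + 0.588 + 0.304 = 1.984
R0 > 1, so the population is growing.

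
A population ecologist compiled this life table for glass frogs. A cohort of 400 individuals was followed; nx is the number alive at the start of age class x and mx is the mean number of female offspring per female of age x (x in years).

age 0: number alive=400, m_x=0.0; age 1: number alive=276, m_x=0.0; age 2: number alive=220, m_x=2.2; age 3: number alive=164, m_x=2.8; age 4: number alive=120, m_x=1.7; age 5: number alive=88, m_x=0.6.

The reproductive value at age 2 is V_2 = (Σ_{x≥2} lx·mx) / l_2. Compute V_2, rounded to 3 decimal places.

5.455

lx = nx/n0 = nx/400: 1, 0.69, 0.55, 0.41, 0.3, 0.22
lx·mx for x ≥ 2: 1.21, 1.148, 0.51, 0.132 → sum = 3
V_2 = 3 / l_2 = 3 / 0.55 = 5.454545… → 5.455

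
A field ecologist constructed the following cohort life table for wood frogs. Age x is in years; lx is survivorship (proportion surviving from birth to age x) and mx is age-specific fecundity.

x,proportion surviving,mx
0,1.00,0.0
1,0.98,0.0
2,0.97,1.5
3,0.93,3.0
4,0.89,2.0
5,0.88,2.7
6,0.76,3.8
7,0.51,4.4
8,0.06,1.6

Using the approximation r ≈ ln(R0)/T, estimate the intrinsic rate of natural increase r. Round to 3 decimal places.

R0 = Σ lx·mx = 0 + 0 + 1.455 + 2.79 + 1.78 + 2.376 + 2.888 + 2.244 + 0.096 = 13.629
Σ x·lx·mx = 64.084; T = 64.084/13.629 = 4.70203…
r ≈ ln(R0)/T = ln(13.629)/4.70203… = 0.55555… → 0.556

0.556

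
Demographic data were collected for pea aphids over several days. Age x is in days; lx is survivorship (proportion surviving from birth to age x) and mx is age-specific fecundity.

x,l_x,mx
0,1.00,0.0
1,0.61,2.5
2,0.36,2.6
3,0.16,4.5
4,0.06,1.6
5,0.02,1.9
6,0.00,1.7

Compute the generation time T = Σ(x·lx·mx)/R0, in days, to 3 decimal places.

1.849

lx·mx: 0, 1.525, 0.936, 0.72, 0.096, 0.038, 0 → R0 = 3.315
x·lx·mx: 0, 1.525, 1.872, 2.16, 0.384, 0.19, 0 → Σ = 6.131
T = 6.131 / 3.315 = 1.849472… → 1.849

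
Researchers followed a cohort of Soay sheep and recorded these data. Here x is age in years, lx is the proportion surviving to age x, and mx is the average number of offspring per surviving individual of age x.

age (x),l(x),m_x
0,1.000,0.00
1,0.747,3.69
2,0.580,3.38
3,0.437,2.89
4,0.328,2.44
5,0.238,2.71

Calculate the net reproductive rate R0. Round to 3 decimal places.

lx·mx by age: 0, 2.75643, 1.9604, 1.26293, 0.80032, 0.64498
R0 = Σ lx·mx = 7.42506 → 7.425

7.425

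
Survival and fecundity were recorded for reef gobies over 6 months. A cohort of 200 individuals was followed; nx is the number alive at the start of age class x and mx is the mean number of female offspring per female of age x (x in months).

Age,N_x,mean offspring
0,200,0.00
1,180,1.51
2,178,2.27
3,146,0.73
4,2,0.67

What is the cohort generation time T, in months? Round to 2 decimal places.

lx = nx/n0 = nx/200: 1, 0.9, 0.89, 0.73, 0.01
lx·mx: 0, 1.359, 2.0203, 0.5329, 0.0067 → R0 = 3.9189
x·lx·mx: 0, 1.359, 4.0406, 1.5987, 0.0268 → Σ = 7.0251
T = 7.0251 / 3.9189 = 1.79262… → 1.79

1.79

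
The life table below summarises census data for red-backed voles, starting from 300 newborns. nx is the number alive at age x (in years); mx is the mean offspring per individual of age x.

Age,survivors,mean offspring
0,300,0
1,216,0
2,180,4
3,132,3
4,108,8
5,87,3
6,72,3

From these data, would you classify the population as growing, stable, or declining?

lx = nx/n0 = nx/300: 1, 0.72, 0.6, 0.44, 0.36, 0.29, 0.24
R0 = Σ lx·mx = 0 + 0 + 2.4 + 1.32 + 2.88 + 0.87 + 0.72 = 8.19
R0 > 1, so the population is growing.

growing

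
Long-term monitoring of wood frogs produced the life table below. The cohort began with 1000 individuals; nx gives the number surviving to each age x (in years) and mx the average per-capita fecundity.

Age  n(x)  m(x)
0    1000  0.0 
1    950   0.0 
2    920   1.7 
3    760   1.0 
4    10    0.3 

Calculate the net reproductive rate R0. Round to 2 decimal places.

lx = nx/n0 = nx/1000: 1, 0.95, 0.92, 0.76, 0.01
lx·mx by age: 0, 0, 1.564, 0.76, 0.003
R0 = Σ lx·mx = 2.327 → 2.33

2.33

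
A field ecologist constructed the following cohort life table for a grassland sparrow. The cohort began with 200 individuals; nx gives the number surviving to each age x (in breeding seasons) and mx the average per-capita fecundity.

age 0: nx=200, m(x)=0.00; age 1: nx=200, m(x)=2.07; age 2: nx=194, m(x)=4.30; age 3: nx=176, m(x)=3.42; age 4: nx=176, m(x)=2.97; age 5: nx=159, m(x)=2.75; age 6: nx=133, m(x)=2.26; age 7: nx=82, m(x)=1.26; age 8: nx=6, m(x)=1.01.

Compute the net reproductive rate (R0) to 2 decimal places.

16.10

lx = nx/n0 = nx/200: 1, 1, 0.97, 0.88, 0.88, 0.795, 0.665, 0.41, 0.03
lx·mx by age: 0, 2.07, 4.171, 3.0096, 2.6136, 2.18625, 1.5029, 0.5166, 0.0303
R0 = Σ lx·mx = 16.10025 → 16.10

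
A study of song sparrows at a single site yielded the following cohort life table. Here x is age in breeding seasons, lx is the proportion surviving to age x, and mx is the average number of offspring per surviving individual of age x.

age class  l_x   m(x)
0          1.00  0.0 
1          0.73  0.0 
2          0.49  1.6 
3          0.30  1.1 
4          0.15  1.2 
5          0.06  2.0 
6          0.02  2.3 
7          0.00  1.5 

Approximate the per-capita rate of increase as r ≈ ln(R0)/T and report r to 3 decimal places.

R0 = Σ lx·mx = 0 + 0 + 0.784 + 0.33 + 0.18 + 0.12 + 0.046 + 0 = 1.46
Σ x·lx·mx = 4.154; T = 4.154/1.46 = 2.84521…
r ≈ ln(R0)/T = ln(1.46)/2.84521… = 0.13301… → 0.133

0.133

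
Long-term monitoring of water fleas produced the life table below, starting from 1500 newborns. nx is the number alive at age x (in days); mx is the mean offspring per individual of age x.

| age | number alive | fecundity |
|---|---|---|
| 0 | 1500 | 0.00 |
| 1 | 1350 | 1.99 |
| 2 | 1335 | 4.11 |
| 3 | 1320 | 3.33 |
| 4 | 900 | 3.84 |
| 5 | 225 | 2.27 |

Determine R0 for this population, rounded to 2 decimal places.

11.02

lx = nx/n0 = nx/1500: 1, 0.9, 0.89, 0.88, 0.6, 0.15
lx·mx by age: 0, 1.791, 3.6579, 2.9304, 2.304, 0.3405
R0 = Σ lx·mx = 11.0238 → 11.02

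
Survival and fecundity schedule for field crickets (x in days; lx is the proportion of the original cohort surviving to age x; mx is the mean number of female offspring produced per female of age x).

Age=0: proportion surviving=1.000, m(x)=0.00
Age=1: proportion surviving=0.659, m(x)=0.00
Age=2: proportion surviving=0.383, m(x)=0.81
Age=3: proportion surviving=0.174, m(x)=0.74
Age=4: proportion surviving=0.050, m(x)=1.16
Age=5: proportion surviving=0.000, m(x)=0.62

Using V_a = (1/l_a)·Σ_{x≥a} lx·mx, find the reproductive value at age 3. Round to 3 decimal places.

1.073

lx·mx for x ≥ 3: 0.12876, 0.058, 0 → sum = 0.18676
V_3 = 0.18676 / l_3 = 0.18676 / 0.174 = 1.073333… → 1.073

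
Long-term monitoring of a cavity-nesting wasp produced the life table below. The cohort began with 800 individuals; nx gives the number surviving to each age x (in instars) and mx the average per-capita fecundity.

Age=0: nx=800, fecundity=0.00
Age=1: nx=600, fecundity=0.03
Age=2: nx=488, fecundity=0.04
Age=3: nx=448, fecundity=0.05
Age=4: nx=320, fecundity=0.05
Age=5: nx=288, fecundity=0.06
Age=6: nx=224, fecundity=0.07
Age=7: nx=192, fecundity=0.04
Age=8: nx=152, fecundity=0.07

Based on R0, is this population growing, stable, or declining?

declining

lx = nx/n0 = nx/800: 1, 0.75, 0.61, 0.56, 0.4, 0.36, 0.28, 0.24, 0.19
R0 = Σ lx·mx = 0 + 0.0225 + 0.0244 + 0.028 + 0.02 + 0.0216 + 0.0196 + 0.0096 + 0.0133 = 0.159
R0 < 1, so the population is declining.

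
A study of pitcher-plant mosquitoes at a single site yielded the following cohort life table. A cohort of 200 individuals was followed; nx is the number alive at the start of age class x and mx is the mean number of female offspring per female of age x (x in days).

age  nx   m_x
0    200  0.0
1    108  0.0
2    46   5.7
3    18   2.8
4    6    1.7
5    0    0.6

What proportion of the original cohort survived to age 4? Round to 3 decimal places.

l_4 = n_4/n_0 = 6/200 = 0.03 → 0.030

0.030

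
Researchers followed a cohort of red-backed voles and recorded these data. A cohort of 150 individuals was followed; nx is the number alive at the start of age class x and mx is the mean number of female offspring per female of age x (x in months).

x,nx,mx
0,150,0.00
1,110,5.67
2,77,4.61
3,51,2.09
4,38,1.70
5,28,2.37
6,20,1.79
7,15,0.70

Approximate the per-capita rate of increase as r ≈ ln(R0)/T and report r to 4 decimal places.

1.0622

lx = nx/n0 = nx/150: 1, 0.73333…, 0.51333…, 0.34, 0.25333…, 0.18667…, 0.13333…, 0.1
R0 = Σ lx·mx = 0 + 4.158… + 2.36647… + 0.7106 + 0.43067… + 0.4424… + 0.23867… + 0.07 = 8.4168…
Σ x·lx·mx = 16.8794…; T = 16.8794…/8.4168… = 2.00544…
r ≈ ln(R0)/T = ln(8.4168…)/2.00544… = 1.062225… → 1.0622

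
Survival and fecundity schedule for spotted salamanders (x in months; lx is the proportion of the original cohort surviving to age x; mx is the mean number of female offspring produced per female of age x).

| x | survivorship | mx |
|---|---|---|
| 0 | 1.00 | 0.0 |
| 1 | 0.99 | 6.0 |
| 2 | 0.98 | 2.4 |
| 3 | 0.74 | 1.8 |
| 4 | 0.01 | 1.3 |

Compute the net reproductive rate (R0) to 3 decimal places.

lx·mx by age: 0, 5.94, 2.352, 1.332, 0.013
R0 = Σ lx·mx = 9.637 → 9.637

9.637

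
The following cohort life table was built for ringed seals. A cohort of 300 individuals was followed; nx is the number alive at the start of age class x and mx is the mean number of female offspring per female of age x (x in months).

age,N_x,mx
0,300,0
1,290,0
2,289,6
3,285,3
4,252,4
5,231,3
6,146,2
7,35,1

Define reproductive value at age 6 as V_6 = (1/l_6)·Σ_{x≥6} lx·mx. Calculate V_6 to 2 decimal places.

lx = nx/n0 = nx/300: 1, 0.96667…, 0.96333…, 0.95, 0.84, 0.77, 0.48667…, 0.11667…
lx·mx for x ≥ 6: 0.973333…, 0.116667… → sum = 1.09…
V_6 = 1.09… / l_6 = 1.09… / 0.486667… = 2.239726… → 2.24

2.24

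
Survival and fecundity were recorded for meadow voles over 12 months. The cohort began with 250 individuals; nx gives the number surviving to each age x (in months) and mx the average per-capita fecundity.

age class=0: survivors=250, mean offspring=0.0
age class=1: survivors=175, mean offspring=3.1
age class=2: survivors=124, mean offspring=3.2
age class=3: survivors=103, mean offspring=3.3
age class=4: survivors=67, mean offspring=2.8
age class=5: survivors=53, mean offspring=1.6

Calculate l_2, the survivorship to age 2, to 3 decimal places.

l_2 = n_2/n_0 = 124/250 = 0.496 → 0.496

0.496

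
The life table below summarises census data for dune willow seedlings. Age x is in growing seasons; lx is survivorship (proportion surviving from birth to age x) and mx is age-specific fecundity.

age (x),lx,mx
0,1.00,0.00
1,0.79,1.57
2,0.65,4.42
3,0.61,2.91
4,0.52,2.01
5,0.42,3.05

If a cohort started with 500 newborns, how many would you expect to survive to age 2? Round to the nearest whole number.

Expected survivors = N0 · l_2 = 500 × 0.65 = 325 → 325

325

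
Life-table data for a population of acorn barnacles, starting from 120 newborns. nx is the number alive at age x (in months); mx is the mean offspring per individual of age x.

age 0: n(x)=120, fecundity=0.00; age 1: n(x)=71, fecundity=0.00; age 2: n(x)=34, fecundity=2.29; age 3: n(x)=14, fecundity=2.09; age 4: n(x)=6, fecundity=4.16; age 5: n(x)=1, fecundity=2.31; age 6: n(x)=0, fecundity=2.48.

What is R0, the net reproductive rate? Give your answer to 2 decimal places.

lx = nx/n0 = nx/120: 1, 0.59167…, 0.28333…, 0.11667…, 0.05, 0.00833…, 0
lx·mx by age: 0, 0, 0.648833…, 0.243833…, 0.208, 0.01925…, 0
R0 = Σ lx·mx = 1.119917… → 1.12

1.12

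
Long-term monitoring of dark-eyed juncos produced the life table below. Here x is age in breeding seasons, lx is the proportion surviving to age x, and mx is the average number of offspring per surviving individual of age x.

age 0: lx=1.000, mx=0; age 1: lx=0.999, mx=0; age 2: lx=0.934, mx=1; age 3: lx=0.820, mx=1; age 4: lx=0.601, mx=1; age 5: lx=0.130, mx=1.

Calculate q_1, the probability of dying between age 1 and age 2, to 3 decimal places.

q_1 = (l_1 − l_2) / l_1 = (0.999 − 0.934) / 0.999
     = 0.065 / 0.999 = 0.065065… → 0.065

0.065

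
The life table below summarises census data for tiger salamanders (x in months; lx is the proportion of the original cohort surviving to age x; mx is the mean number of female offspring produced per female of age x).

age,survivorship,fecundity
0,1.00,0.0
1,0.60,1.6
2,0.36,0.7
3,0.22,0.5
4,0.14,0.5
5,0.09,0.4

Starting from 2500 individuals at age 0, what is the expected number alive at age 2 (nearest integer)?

900

Expected survivors = N0 · l_2 = 2500 × 0.36 = 900 → 900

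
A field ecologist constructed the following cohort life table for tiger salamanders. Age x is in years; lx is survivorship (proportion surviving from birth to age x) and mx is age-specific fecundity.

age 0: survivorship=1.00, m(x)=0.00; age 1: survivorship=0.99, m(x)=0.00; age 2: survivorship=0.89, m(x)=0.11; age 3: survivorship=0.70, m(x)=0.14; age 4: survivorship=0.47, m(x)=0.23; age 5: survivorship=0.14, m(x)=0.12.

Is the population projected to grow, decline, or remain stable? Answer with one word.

R0 = Σ lx·mx = 0 + 0 + 0.0979 + 0.098 + 0.1081 + 0.0168 = 0.3208
R0 < 1, so the population is declining.

declining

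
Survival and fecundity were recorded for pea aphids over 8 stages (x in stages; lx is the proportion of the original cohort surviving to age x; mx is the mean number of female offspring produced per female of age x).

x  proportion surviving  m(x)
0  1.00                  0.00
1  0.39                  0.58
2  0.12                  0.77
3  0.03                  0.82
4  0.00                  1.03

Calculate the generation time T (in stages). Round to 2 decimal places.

1.41

lx·mx: 0, 0.2262, 0.0924, 0.0246, 0 → R0 = 0.3432
x·lx·mx: 0, 0.2262, 0.1848, 0.0738, 0 → Σ = 0.4848
T = 0.4848 / 0.3432 = 1.412587… → 1.41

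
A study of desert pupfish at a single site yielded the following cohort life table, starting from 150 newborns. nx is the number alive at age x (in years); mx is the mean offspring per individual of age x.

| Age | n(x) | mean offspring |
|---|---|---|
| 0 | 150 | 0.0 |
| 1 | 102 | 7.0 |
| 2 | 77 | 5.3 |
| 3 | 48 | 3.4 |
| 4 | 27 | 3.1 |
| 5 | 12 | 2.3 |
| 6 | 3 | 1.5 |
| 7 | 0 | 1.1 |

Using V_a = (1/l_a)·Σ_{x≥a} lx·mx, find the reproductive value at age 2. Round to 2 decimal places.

8.92

lx = nx/n0 = nx/150: 1, 0.68, 0.51333…, 0.32, 0.18, 0.08, 0.02, 0
lx·mx for x ≥ 2: 2.720667…, 1.088, 0.558, 0.184, 0.03, 0 → sum = 4.580667…
V_2 = 4.580667… / l_2 = 4.580667… / 0.513333… = 8.923377… → 8.92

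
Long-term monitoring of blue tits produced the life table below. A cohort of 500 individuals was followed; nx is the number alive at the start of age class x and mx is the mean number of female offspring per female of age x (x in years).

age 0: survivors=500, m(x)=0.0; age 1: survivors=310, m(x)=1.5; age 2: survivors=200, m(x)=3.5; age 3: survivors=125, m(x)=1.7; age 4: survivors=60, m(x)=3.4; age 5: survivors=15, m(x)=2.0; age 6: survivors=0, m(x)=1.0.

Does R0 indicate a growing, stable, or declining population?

lx = nx/n0 = nx/500: 1, 0.62, 0.4, 0.25, 0.12, 0.03, 0
R0 = Σ lx·mx = 0 + 0.93 + 1.4 + 0.425 + 0.408 + 0.06 + 0 = 3.223
R0 > 1, so the population is growing.

growing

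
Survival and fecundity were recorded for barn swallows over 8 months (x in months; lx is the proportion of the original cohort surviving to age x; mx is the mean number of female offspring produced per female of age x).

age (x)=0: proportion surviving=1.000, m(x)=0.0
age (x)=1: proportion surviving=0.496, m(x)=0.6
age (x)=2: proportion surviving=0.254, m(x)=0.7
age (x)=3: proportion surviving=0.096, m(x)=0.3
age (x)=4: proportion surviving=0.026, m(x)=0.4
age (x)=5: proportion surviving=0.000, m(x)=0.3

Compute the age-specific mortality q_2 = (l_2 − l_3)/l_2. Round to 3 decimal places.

0.622

q_2 = (l_2 − l_3) / l_2 = (0.254 − 0.096) / 0.254
     = 0.158 / 0.254 = 0.622047… → 0.622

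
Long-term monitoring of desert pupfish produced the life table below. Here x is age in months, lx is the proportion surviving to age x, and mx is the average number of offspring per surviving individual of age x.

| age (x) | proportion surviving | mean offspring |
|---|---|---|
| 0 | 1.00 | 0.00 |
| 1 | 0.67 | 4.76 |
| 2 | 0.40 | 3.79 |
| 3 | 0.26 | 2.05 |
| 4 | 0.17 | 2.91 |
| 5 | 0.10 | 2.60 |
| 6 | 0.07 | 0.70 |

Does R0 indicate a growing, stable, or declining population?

R0 = Σ lx·mx = 0 + 3.1892 + 1.516 + 0.533 + 0.4947 + 0.26 + 0.049 = 6.0419
R0 > 1, so the population is growing.

growing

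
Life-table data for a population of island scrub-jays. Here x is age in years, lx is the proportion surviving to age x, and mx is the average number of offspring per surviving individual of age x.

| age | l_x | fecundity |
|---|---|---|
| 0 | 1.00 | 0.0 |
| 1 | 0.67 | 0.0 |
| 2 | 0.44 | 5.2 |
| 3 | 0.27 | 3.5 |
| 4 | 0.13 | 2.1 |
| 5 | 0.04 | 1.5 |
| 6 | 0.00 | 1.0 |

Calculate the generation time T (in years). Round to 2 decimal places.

2.47

lx·mx: 0, 0, 2.288, 0.945, 0.273, 0.06, 0 → R0 = 3.566
x·lx·mx: 0, 0, 4.576, 2.835, 1.092, 0.3, 0 → Σ = 8.803
T = 8.803 / 3.566 = 2.468592… → 2.47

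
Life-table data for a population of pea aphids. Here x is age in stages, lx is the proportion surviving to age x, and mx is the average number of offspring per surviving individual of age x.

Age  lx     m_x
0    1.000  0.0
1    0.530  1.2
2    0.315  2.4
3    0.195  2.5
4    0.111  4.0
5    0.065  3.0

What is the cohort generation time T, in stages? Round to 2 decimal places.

2.53

lx·mx: 0, 0.636, 0.756, 0.4875, 0.444, 0.195 → R0 = 2.5185
x·lx·mx: 0, 0.636, 1.512, 1.4625, 1.776, 0.975 → Σ = 6.3615
T = 6.3615 / 2.5185 = 2.525908… → 2.53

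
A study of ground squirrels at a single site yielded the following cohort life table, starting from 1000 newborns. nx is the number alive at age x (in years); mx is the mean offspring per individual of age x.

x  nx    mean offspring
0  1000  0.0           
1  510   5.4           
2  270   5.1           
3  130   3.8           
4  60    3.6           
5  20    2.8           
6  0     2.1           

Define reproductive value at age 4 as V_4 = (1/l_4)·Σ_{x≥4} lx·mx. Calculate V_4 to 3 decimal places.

4.533

lx = nx/n0 = nx/1000: 1, 0.51, 0.27, 0.13, 0.06, 0.02, 0
lx·mx for x ≥ 4: 0.216, 0.056, 0 → sum = 0.272
V_4 = 0.272 / l_4 = 0.272 / 0.06 = 4.533333… → 4.533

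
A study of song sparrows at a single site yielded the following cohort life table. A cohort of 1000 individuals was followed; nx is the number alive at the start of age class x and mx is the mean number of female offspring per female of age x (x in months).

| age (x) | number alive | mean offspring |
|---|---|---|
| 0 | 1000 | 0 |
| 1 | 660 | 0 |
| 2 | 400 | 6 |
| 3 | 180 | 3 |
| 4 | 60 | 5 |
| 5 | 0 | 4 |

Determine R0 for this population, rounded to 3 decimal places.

3.240

lx = nx/n0 = nx/1000: 1, 0.66, 0.4, 0.18, 0.06, 0
lx·mx by age: 0, 0, 2.4, 0.54, 0.3, 0
R0 = Σ lx·mx = 3.24 → 3.240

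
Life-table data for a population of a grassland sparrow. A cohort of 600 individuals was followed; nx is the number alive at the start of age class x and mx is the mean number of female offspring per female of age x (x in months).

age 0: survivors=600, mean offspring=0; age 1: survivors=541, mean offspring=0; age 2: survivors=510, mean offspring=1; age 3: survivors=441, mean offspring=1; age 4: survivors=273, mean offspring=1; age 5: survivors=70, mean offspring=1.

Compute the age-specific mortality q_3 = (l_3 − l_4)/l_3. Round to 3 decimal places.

0.381

lx = nx/n0 = nx/600: 1, 0.90167…, 0.85, 0.735, 0.455, 0.11667…
q_3 = (l_3 − l_4) / l_3 = (0.735 − 0.455) / 0.735
     = 0.28 / 0.735 = 0.380952… → 0.381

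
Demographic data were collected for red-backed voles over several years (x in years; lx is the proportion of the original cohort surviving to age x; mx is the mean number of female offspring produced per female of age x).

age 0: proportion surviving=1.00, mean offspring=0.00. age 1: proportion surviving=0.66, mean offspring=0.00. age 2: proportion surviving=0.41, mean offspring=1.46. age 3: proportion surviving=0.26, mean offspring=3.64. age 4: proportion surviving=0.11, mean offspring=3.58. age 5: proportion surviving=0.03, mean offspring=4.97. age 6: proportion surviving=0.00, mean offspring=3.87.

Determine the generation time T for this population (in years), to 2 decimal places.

3.04

lx·mx: 0, 0, 0.5986, 0.9464, 0.3938, 0.1491, 0 → R0 = 2.0879
x·lx·mx: 0, 0, 1.1972, 2.8392, 1.5752, 0.7455, 0 → Σ = 6.3571
T = 6.3571 / 2.0879 = 3.044734… → 3.04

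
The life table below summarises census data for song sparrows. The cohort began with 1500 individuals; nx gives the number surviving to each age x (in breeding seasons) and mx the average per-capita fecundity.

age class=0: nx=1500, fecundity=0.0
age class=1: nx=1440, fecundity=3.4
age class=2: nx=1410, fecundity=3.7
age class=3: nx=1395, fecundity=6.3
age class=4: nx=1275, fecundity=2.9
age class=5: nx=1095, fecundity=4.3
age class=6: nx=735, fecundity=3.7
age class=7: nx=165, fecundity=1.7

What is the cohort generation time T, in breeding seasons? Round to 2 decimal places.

3.24

lx = nx/n0 = nx/1500: 1, 0.96, 0.94, 0.93, 0.85, 0.73, 0.49, 0.11
lx·mx: 0, 3.264, 3.478, 5.859, 2.465, 3.139, 1.813, 0.187 → R0 = 20.205
x·lx·mx: 0, 3.264, 6.956, 17.577, 9.86, 15.695, 10.878, 1.309 → Σ = 65.539
T = 65.539 / 20.205 = 3.243702… → 3.24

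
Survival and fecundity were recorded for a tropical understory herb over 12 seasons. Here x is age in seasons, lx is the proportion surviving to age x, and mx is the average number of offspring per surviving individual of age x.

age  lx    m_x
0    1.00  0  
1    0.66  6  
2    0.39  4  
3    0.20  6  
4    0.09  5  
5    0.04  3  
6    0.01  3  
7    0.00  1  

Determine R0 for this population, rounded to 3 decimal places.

lx·mx by age: 0, 3.96, 1.56, 1.2, 0.45, 0.12, 0.03, 0
R0 = Σ lx·mx = 7.32 → 7.320

7.320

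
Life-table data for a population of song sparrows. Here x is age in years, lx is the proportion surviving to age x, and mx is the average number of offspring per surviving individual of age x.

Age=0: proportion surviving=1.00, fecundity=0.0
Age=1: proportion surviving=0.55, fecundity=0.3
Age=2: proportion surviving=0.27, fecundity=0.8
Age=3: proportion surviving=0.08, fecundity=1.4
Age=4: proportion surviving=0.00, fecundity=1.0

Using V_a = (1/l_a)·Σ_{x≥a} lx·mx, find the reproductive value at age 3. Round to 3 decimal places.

1.400

lx·mx for x ≥ 3: 0.112, 0 → sum = 0.112
V_3 = 0.112 / l_3 = 0.112 / 0.08 = 1.4 → 1.400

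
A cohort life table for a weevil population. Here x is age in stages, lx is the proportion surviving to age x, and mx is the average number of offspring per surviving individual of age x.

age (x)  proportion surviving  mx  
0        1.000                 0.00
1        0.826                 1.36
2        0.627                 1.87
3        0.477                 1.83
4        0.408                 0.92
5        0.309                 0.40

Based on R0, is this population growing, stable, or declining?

R0 = Σ lx·mx = 0 + 1.12336 + 1.17249 + 0.87291 + 0.37536 + 0.1236 = 3.66772
R0 > 1, so the population is growing.

growing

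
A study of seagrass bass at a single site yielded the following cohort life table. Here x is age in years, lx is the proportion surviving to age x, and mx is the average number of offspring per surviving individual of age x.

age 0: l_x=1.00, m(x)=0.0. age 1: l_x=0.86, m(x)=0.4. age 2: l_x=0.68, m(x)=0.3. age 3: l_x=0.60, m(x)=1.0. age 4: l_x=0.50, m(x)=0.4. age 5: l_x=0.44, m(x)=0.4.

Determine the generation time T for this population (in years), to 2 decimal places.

2.78

lx·mx: 0, 0.344, 0.204, 0.6, 0.2, 0.176 → R0 = 1.524
x·lx·mx: 0, 0.344, 0.408, 1.8, 0.8, 0.88 → Σ = 4.232
T = 4.232 / 1.524 = 2.776903… → 2.78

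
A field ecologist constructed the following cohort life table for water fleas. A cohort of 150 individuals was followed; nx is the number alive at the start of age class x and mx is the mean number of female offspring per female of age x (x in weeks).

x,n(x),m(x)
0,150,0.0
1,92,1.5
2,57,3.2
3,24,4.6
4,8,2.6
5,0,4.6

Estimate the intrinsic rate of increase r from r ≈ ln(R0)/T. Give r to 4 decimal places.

lx = nx/n0 = nx/150: 1, 0.61333…, 0.38, 0.16, 0.05333…, 0
R0 = Σ lx·mx = 0 + 0.92… + 1.216 + 0.736 + 0.13867… + 0 = 3.010667…
Σ x·lx·mx = 6.114667…; T = 6.114667…/3.010667… = 2.031…
r ≈ ln(R0)/T = ln(3.010667…)/2.031… = 0.542669… → 0.5427

0.5427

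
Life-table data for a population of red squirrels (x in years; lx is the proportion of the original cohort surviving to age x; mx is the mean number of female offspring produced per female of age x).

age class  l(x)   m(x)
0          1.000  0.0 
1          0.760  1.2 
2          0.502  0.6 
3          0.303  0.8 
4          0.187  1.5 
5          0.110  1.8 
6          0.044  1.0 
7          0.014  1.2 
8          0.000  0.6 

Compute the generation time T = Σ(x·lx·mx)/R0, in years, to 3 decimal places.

2.374

lx·mx: 0, 0.912, 0.3012, 0.2424, 0.2805, 0.198, 0.044, 0.0168, 0 → R0 = 1.9949
x·lx·mx: 0, 0.912, 0.6024, 0.7272, 1.122, 0.99, 0.264, 0.1176, 0 → Σ = 4.7352
T = 4.7352 / 1.9949 = 2.373653… → 2.374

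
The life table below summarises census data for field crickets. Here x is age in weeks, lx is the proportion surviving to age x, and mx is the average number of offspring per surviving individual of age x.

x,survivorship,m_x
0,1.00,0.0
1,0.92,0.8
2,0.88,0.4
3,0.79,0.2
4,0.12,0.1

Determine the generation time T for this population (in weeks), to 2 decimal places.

lx·mx: 0, 0.736, 0.352, 0.158, 0.012 → R0 = 1.258
x·lx·mx: 0, 0.736, 0.704, 0.474, 0.048 → Σ = 1.962
T = 1.962 / 1.258 = 1.559618… → 1.56

1.56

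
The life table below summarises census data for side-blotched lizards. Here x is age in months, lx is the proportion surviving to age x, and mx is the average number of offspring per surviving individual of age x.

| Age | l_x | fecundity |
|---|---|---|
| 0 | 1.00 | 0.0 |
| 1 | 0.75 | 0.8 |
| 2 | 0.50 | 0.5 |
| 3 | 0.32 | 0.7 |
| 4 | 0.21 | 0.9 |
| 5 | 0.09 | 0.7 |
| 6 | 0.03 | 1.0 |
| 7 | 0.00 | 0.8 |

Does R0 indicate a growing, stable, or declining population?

R0 = Σ lx·mx = 0 + 0.6 + 0.25 + 0.224 + 0.189 + 0.063 + 0.03 + 0 = 1.356
R0 > 1, so the population is growing.

growing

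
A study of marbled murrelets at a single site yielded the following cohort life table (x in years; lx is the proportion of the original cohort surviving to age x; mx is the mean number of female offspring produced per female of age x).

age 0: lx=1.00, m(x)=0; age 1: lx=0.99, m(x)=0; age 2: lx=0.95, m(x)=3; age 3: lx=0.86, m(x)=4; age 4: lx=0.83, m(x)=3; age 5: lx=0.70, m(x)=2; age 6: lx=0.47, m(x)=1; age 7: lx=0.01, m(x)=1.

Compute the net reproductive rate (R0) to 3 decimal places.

lx·mx by age: 0, 0, 2.85, 3.44, 2.49, 1.4, 0.47, 0.01
R0 = Σ lx·mx = 10.66 → 10.660

10.660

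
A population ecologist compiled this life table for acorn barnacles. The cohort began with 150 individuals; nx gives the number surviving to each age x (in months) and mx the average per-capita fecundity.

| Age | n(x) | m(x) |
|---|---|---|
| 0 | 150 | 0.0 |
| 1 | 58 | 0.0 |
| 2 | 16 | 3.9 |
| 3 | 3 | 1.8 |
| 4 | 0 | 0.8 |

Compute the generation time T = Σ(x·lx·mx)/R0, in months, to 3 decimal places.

lx = nx/n0 = nx/150: 1, 0.38667…, 0.10667…, 0.02, 0
lx·mx: 0, 0, 0.416…, 0.036, 0 → R0 = 0.452…
x·lx·mx: 0, 0, 0.832…, 0.108, 0 → Σ = 0.94…
T = 0.94… / 0.452… = 2.079646… → 2.080

2.080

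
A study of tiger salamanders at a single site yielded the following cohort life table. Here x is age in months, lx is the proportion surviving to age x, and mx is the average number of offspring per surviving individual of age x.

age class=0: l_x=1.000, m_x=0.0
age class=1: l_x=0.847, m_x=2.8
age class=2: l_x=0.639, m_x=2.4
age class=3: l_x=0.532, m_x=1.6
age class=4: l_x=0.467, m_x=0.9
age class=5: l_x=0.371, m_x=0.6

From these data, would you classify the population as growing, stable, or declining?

growing

R0 = Σ lx·mx = 0 + 2.3716 + 1.5336 + 0.8512 + 0.4203 + 0.2226 = 5.3993
R0 > 1, so the population is growing.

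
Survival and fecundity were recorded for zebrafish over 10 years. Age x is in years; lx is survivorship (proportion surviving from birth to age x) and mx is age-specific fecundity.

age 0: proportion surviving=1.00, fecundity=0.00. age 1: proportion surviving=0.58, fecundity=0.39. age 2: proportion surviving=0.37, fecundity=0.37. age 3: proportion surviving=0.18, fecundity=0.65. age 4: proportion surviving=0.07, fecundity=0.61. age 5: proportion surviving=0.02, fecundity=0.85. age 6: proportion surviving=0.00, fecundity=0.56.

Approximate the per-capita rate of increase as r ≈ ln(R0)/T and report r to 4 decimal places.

R0 = Σ lx·mx = 0 + 0.2262 + 0.1369 + 0.117 + 0.0427 + 0.017 + 0 = 0.5398
Σ x·lx·mx = 1.1068; T = 1.1068/0.5398 = 2.05039…
r ≈ ln(R0)/T = ln(0.5398)/2.05039… = -0.300702… → -0.3007

-0.3007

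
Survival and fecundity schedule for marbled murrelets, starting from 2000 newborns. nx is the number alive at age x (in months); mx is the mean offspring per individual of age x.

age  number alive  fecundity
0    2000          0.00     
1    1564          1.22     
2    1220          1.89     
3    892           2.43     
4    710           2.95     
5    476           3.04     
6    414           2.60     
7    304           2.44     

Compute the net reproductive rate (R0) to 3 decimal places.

5.871

lx = nx/n0 = nx/2000: 1, 0.782, 0.61, 0.446, 0.355, 0.238, 0.207, 0.152
lx·mx by age: 0, 0.95404, 1.1529, 1.08378, 1.04725, 0.72352, 0.5382, 0.37088
R0 = Σ lx·mx = 5.87057 → 5.871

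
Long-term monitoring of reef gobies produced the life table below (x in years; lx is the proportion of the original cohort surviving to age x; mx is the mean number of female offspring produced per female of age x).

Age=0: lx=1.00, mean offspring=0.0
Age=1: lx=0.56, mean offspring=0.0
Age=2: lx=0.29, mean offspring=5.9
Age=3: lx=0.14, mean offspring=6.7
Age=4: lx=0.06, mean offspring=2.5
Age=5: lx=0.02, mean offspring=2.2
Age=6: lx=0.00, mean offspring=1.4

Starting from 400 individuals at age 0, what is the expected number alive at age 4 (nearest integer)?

24

Expected survivors = N0 · l_4 = 400 × 0.06 = 24 → 24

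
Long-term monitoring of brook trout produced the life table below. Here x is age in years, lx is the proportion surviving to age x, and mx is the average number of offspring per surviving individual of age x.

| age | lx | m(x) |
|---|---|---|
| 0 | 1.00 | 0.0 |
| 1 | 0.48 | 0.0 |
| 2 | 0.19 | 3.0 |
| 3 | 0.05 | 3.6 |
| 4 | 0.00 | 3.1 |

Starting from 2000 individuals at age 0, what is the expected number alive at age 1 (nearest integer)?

Expected survivors = N0 · l_1 = 2000 × 0.48 = 960 → 960

960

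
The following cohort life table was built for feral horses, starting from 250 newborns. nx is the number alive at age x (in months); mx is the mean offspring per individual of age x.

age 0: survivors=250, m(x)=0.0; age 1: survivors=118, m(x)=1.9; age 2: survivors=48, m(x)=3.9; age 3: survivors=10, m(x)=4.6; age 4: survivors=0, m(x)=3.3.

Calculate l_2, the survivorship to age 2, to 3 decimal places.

0.192

l_2 = n_2/n_0 = 48/250 = 0.192 → 0.192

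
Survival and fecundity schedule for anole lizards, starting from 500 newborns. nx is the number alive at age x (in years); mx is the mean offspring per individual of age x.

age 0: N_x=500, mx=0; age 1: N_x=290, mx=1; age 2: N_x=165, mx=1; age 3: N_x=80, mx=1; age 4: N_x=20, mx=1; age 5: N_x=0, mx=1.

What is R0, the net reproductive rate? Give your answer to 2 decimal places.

lx = nx/n0 = nx/500: 1, 0.58, 0.33, 0.16, 0.04, 0
lx·mx by age: 0, 0.58, 0.33, 0.16, 0.04, 0
R0 = Σ lx·mx = 1.11 → 1.11

1.11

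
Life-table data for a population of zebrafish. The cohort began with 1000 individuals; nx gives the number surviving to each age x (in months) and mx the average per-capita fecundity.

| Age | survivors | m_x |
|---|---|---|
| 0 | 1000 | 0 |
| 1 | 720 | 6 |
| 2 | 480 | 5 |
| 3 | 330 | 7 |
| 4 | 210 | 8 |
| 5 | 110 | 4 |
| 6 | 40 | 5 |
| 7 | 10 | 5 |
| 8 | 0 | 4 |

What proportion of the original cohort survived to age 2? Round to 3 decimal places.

0.480

l_2 = n_2/n_0 = 480/1000 = 0.48 → 0.480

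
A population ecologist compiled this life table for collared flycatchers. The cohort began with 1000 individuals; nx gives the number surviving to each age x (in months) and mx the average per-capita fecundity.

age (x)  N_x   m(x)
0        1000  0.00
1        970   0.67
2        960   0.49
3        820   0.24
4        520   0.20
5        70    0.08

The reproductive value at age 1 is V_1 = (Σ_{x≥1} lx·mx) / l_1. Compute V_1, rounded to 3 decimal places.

1.471

lx = nx/n0 = nx/1000: 1, 0.97, 0.96, 0.82, 0.52, 0.07
lx·mx for x ≥ 1: 0.6499, 0.4704, 0.1968, 0.104, 0.0056 → sum = 1.4267
V_1 = 1.4267 / l_1 = 1.4267 / 0.97 = 1.470825… → 1.471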